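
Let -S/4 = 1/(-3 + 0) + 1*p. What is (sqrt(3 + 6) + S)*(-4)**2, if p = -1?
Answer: 400/3 ≈ 133.33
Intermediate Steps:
S = 16/3 (S = -4*(1/(-3 + 0) + 1*(-1)) = -4*(1/(-3) - 1) = -4*(-1/3 - 1) = -4*(-4/3) = 16/3 ≈ 5.3333)
(sqrt(3 + 6) + S)*(-4)**2 = (sqrt(3 + 6) + 16/3)*(-4)**2 = (sqrt(9) + 16/3)*16 = (3 + 16/3)*16 = (25/3)*16 = 400/3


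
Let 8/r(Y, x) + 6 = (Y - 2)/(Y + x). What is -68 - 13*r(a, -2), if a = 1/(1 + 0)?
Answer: -236/5 ≈ -47.200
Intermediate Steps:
a = 1 (a = 1/1 = 1)
r(Y, x) = 8/(-6 + (-2 + Y)/(Y + x)) (r(Y, x) = 8/(-6 + (Y - 2)/(Y + x)) = 8/(-6 + (-2 + Y)/(Y + x)))
-68 - 13*r(a, -2) = -68 - 104*(-1*1 - 1*(-2))/(2 + 5*1 + 6*(-2)) = -68 - 104*(-1 + 2)/(2 + 5 - 12) = -68 - 104/(-5) = -68 - 104*(-1)/5 = -68 - 13*(-8/5) = -68 + 104/5 = -236/5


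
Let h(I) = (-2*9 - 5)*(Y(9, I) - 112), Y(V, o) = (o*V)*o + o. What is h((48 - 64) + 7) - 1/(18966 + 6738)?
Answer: -359444737/25704 ≈ -13984.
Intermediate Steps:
Y(V, o) = o + V*o² (Y(V, o) = (V*o)*o + o = V*o² + o = o + V*o²)
h(I) = 2576 - 23*I*(1 + 9*I) (h(I) = (-2*9 - 5)*(I*(1 + 9*I) - 112) = (-18 - 5)*(-112 + I*(1 + 9*I)) = -23*(-112 + I*(1 + 9*I)) = 2576 - 23*I*(1 + 9*I))
h((48 - 64) + 7) - 1/(18966 + 6738) = (2576 - 23*((48 - 64) + 7)*(1 + 9*((48 - 64) + 7))) - 1/(18966 + 6738) = (2576 - 23*(-16 + 7)*(1 + 9*(-16 + 7))) - 1/25704 = (2576 - 23*(-9)*(1 + 9*(-9))) - 1*1/25704 = (2576 - 23*(-9)*(1 - 81)) - 1/25704 = (2576 - 23*(-9)*(-80)) - 1/25704 = (2576 - 16560) - 1/25704 = -13984 - 1/25704 = -359444737/25704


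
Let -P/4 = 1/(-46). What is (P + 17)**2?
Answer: 154449/529 ≈ 291.96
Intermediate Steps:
P = 2/23 (P = -4/(-46) = -4*(-1/46) = 2/23 ≈ 0.086957)
(P + 17)**2 = (2/23 + 17)**2 = (393/23)**2 = 154449/529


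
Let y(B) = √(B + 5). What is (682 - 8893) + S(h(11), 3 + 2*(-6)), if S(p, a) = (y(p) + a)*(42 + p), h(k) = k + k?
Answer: -8787 + 192*√3 ≈ -8454.5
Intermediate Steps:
h(k) = 2*k
y(B) = √(5 + B)
S(p, a) = (42 + p)*(a + √(5 + p)) (S(p, a) = (√(5 + p) + a)*(42 + p) = (a + √(5 + p))*(42 + p) = (42 + p)*(a + √(5 + p)))
(682 - 8893) + S(h(11), 3 + 2*(-6)) = (682 - 8893) + (42*(3 + 2*(-6)) + 42*√(5 + 2*11) + (3 + 2*(-6))*(2*11) + (2*11)*√(5 + 2*11)) = -8211 + (42*(3 - 12) + 42*√(5 + 22) + (3 - 12)*22 + 22*√(5 + 22)) = -8211 + (42*(-9) + 42*√27 - 9*22 + 22*√27) = -8211 + (-378 + 42*(3*√3) - 198 + 22*(3*√3)) = -8211 + (-378 + 126*√3 - 198 + 66*√3) = -8211 + (-576 + 192*√3) = -8787 + 192*√3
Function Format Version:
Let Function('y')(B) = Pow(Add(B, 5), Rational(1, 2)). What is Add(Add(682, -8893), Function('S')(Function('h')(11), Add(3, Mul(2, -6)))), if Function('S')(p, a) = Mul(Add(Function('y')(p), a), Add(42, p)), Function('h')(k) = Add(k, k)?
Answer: Add(-8787, Mul(192, Pow(3, Rational(1, 2)))) ≈ -8454.5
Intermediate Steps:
Function('h')(k) = Mul(2, k)
Function('y')(B) = Pow(Add(5, B), Rational(1, 2))
Function('S')(p, a) = Mul(Add(42, p), Add(a, Pow(Add(5, p), Rational(1, 2)))) (Function('S')(p, a) = Mul(Add(Pow(Add(5, p), Rational(1, 2)), a), Add(42, p)) = Mul(Add(a, Pow(Add(5, p), Rational(1, 2))), Add(42, p)) = Mul(Add(42, p), Add(a, Pow(Add(5, p), Rational(1, 2)))))
Add(Add(682, -8893), Function('S')(Function('h')(11), Add(3, Mul(2, -6)))) = Add(Add(682, -8893), Add(Mul(42, Add(3, Mul(2, -6))), Mul(42, Pow(Add(5, Mul(2, 11)), Rational(1, 2))), Mul(Add(3, Mul(2, -6)), Mul(2, 11)), Mul(Mul(2, 11), Pow(Add(5, Mul(2, 11)), Rational(1, 2))))) = Add(-8211, Add(Mul(42, Add(3, -12)), Mul(42, Pow(Add(5, 22), Rational(1, 2))), Mul(Add(3, -12), 22), Mul(22, Pow(Add(5, 22), Rational(1, 2))))) = Add(-8211, Add(Mul(42, -9), Mul(42, Pow(27, Rational(1, 2))), Mul(-9, 22), Mul(22, Pow(27, Rational(1, 2))))) = Add(-8211, Add(-378, Mul(42, Mul(3, Pow(3, Rational(1, 2)))), -198, Mul(22, Mul(3, Pow(3, Rational(1, 2)))))) = Add(-8211, Add(-378, Mul(126, Pow(3, Rational(1, 2))), -198, Mul(66, Pow(3, Rational(1, 2))))) = Add(-8211, Add(-576, Mul(192, Pow(3, Rational(1, 2))))) = Add(-8787, Mul(192, Pow(3, Rational(1, 2))))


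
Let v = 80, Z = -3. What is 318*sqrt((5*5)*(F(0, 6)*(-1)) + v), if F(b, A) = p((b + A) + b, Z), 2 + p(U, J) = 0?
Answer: 318*sqrt(130) ≈ 3625.8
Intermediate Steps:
p(U, J) = -2 (p(U, J) = -2 + 0 = -2)
F(b, A) = -2
318*sqrt((5*5)*(F(0, 6)*(-1)) + v) = 318*sqrt((5*5)*(-2*(-1)) + 80) = 318*sqrt(25*2 + 80) = 318*sqrt(50 + 80) = 318*sqrt(130)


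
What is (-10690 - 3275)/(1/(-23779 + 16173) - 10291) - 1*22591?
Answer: -1768166964287/78273347 ≈ -22590.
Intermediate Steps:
(-10690 - 3275)/(1/(-23779 + 16173) - 10291) - 1*22591 = -13965/(1/(-7606) - 10291) - 22591 = -13965/(-1/7606 - 10291) - 22591 = -13965/(-78273347/7606) - 22591 = -13965*(-7606/78273347) - 22591 = 106217790/78273347 - 22591 = -1768166964287/78273347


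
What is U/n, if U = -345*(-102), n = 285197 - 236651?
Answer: 1955/2697 ≈ 0.72488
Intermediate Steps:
n = 48546
U = 35190
U/n = 35190/48546 = 35190*(1/48546) = 1955/2697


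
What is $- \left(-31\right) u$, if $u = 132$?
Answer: $4092$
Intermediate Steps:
$- \left(-31\right) u = - \left(-31\right) 132 = \left(-1\right) \left(-4092\right) = 4092$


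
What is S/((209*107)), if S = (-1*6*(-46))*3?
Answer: 828/22363 ≈ 0.037025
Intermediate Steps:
S = 828 (S = -6*(-46)*3 = 276*3 = 828)
S/((209*107)) = 828/((209*107)) = 828/22363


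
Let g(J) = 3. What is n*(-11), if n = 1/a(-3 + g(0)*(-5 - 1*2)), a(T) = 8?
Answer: -11/8 ≈ -1.3750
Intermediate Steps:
n = 1/8 ≈ 0.12500
n*(-11) = (1/8)*(-11) = -11/8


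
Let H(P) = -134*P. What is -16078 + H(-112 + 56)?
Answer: -8574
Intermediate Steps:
-16078 + H(-112 + 56) = -16078 - 134*(-112 + 56) = -16078 - 134*(-56) = -16078 + 7504 = -8574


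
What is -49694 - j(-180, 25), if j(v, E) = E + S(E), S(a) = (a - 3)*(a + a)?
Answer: -50819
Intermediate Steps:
S(a) = 2*a*(-3 + a) (S(a) = (-3 + a)*(2*a) = 2*a*(-3 + a))
j(v, E) = E + 2*E*(-3 + E)
-49694 - j(-180, 25) = -49694 - 25*(-5 + 2*25) = -49694 - 25*(-5 + 50) = -49694 - 25*45 = -49694 - 1*1125 = -49694 - 1125 = -50819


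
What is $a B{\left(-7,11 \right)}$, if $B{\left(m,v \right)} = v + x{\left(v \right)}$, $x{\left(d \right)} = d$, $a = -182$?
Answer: $-4004$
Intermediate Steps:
$B{\left(m,v \right)} = 2 v$ ($B{\left(m,v \right)} = v + v = 2 v$)
$a B{\left(-7,11 \right)} = - 182 \cdot 2 \cdot 11 = \left(-182\right) 22 = -4004$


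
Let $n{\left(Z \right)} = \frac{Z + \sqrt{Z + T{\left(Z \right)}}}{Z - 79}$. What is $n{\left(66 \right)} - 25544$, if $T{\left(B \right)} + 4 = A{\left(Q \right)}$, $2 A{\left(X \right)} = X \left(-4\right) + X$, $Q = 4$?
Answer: $- \frac{332138}{13} - \frac{2 \sqrt{14}}{13} \approx -25550.0$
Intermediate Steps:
$A{\left(X \right)} = - \frac{3 X}{2}$ ($A{\left(X \right)} = \frac{X \left(-4\right) + X}{2} = \frac{- 4 X + X}{2} = \frac{\left(-3\right) X}{2} = - \frac{3 X}{2}$)
$T{\left(B \right)} = -10$ ($T{\left(B \right)} = -4 - 6 = -10$)
$n{\left(Z \right)} = \frac{Z + \sqrt{-10 + Z}}{-79 + Z}$ ($n{\left(Z \right)} = \frac{Z + \sqrt{Z - 10}}{Z - 79} = \frac{Z + \sqrt{-10 + Z}}{-79 + Z}$)
$n{\left(66 \right)} - 25544 = \frac{66 + \sqrt{-10 + 66}}{-79 + 66} - 25544 = \frac{66 + \sqrt{56}}{-13} - 25544 = - \frac{66 + 2 \sqrt{14}}{13} - 25544 = \left(- \frac{66}{13} - \frac{2 \sqrt{14}}{13}\right) - 25544 = - \frac{332138}{13} - \frac{2 \sqrt{14}}{13}$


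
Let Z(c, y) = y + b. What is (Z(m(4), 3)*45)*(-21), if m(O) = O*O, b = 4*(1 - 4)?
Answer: 8505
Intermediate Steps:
b = -12 (b = 4*(-3) = -12)
m(O) = O**2
Z(c, y) = -12 + y (Z(c, y) = y - 12 = -12 + y)
(Z(m(4), 3)*45)*(-21) = ((-12 + 3)*45)*(-21) = -9*45*(-21) = -405*(-21) = 8505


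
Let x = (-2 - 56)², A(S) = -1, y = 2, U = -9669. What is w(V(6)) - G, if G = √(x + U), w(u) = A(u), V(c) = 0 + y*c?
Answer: -1 - I*√6305 ≈ -1.0 - 79.404*I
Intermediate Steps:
V(c) = 2*c (V(c) = 0 + 2*c = 2*c)
x = 3364 (x = (-58)² = 3364)
w(u) = -1
G = I*√6305 (G = √(3364 - 9669) = √(-6305) = I*√6305 ≈ 79.404*I)
w(V(6)) - G = -1 - I*√6305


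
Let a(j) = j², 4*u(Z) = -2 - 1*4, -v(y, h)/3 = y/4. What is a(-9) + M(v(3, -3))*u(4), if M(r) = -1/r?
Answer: 241/3 ≈ 80.333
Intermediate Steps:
v(y, h) = -3*y/4
u(Z) = -3/2 (u(Z) = (-2 - 1*4)/4 = (-2 - 4)/4 = (¼)*(-6) = -3/2)
a(-9) + M(v(3, -3))*u(4) = (-9)² - 1/((-¾*3))*(-3/2) = 81 - 1/(-9/4)*(-3/2) = 81 - 1*(-4/9)*(-3/2) = 81 + (4/9)*(-3/2) = 81 - ⅔ = 241/3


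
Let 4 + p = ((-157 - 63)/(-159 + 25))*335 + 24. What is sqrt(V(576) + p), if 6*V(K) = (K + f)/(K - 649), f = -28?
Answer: 2*sqrt(6819441)/219 ≈ 23.848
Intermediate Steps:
V(K) = (-28 + K)/(6*(-649 + K)) (V(K) = ((K - 28)/(K - 649))/6 = ((-28 + K)/(-649 + K))/6 = (-28 + K)/(6*(-649 + K)))
p = 570 (p = -4 + (((-157 - 63)/(-159 + 25))*335 + 24) = -4 + (-220/(-134)*335 + 24) = -4 + (-220*(-1/134)*335 + 24) = -4 + ((110/67)*335 + 24) = -4 + (550 + 24) = -4 + 574 = 570)
sqrt(V(576) + p) = sqrt((-28 + 576)/(6*(-649 + 576)) + 570) = sqrt((1/6)*548/(-73) + 570) = sqrt((1/6)*(-1/73)*548 + 570) = sqrt(-274/219 + 570) = sqrt(124556/219) = 2*sqrt(6819441)/219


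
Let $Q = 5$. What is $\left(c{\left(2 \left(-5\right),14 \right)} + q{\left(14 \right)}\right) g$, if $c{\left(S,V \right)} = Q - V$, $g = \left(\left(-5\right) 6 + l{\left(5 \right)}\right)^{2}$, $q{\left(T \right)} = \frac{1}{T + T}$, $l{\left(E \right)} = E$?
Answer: $- \frac{156875}{28} \approx -5602.7$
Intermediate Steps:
$q{\left(T \right)} = \frac{1}{2 T}$
$g = 625$ ($g = \left(\left(-5\right) 6 + 5\right)^{2} = \left(-30 + 5\right)^{2} = \left(-25\right)^{2} = 625$)
$c{\left(S,V \right)} = 5 - V$
$\left(c{\left(2 \left(-5\right),14 \right)} + q{\left(14 \right)}\right) g = \left(\left(5 - 14\right) + \frac{1}{2 \cdot 14}\right) 625 = \left(\left(5 - 14\right) + \frac{1}{2} \cdot \frac{1}{14}\right) 625 = \left(-9 + \frac{1}{28}\right) 625 = \left(- \frac{251}{28}\right) 625 = - \frac{156875}{28}$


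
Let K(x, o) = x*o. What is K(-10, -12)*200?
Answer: 24000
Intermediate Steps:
K(x, o) = o*x
K(-10, -12)*200 = -12*(-10)*200 = 120*200 = 24000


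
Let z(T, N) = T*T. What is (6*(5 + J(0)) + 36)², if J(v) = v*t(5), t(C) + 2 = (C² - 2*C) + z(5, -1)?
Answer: 4356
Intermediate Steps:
z(T, N) = T²
t(C) = 23 + C² - 2*C (t(C) = -2 + ((C² - 2*C) + 5²) = -2 + ((C² - 2*C) + 25) = -2 + (25 + C² - 2*C) = 23 + C² - 2*C)
J(v) = 38*v (J(v) = v*(23 + 5² - 2*5) = v*(23 + 25 - 10) = v*38 = 38*v)
(6*(5 + J(0)) + 36)² = (6*(5 + 38*0) + 36)² = (6*(5 + 0) + 36)² = (6*5 + 36)² = (30 + 36)² = 66² = 4356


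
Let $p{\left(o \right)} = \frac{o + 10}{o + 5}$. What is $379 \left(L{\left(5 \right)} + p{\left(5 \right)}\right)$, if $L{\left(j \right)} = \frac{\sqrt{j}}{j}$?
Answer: $\frac{1137}{2} + \frac{379 \sqrt{5}}{5} \approx 737.99$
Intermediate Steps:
$L{\left(j \right)} = \frac{1}{\sqrt{j}}$
$p{\left(o \right)} = \frac{10 + o}{5 + o}$
$379 \left(L{\left(5 \right)} + p{\left(5 \right)}\right) = 379 \left(\frac{1}{\sqrt{5}} + \frac{10 + 5}{5 + 5}\right) = 379 \left(\frac{\sqrt{5}}{5} + \frac{1}{10} \cdot 15\right) = 379 \left(\frac{\sqrt{5}}{5} + \frac{3}{2}\right) = 379 \left(\frac{3}{2} + \frac{\sqrt{5}}{5}\right) = \frac{1137}{2} + \frac{379 \sqrt{5}}{5}$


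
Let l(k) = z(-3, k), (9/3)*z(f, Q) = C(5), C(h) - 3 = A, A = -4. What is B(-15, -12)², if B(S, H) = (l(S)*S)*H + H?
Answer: 5184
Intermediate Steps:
C(h) = -1 (C(h) = 3 - 4 = -1)
z(f, Q) = -⅓ (z(f, Q) = (⅓)*(-1) = -⅓)
l(k) = -⅓
B(S, H) = H - H*S/3 (B(S, H) = (-S/3)*H + H = -H*S/3 + H = H - H*S/3)
B(-15, -12)² = ((⅓)*(-12)*(3 - 1*(-15)))² = ((⅓)*(-12)*(3 + 15))² = ((⅓)*(-12)*18)² = (-72)² = 5184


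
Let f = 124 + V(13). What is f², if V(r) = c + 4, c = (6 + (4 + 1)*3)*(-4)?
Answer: 1936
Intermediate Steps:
c = -84 (c = (6 + 5*3)*(-4) = (6 + 15)*(-4) = 21*(-4) = -84)
V(r) = -80 (V(r) = -84 + 4 = -80)
f = 44 (f = 124 - 80 = 44)
f² = 44² = 1936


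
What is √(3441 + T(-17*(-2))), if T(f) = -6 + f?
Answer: √3469 ≈ 58.898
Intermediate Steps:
√(3441 + T(-17*(-2))) = √(3441 + (-6 - 17*(-2))) = √(3441 + (-6 + 34)) = √(3441 + 28) = √3469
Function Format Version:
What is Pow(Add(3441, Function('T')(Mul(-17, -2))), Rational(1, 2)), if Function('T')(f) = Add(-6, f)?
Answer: Pow(3469, Rational(1, 2)) ≈ 58.898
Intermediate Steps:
Pow(Add(3441, Function('T')(Mul(-17, -2))), Rational(1, 2)) = Pow(Add(3441, Add(-6, Mul(-17, -2))), Rational(1, 2)) = Pow(Add(3441, Add(-6, 34)), Rational(1, 2)) = Pow(Add(3441, 28), Rational(1, 2)) = Pow(3469, Rational(1, 2))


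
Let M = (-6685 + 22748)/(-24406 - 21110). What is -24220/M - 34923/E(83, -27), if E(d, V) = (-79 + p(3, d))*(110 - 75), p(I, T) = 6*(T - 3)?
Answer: 2210226889293/32206315 ≈ 68627.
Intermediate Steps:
p(I, T) = -18 + 6*T (p(I, T) = 6*(-3 + T) = -18 + 6*T)
M = -16063/45516 (M = 16063/(-45516) = 16063*(-1/45516) = -16063/45516 ≈ -0.35291)
E(d, V) = -3395 + 210*d (E(d, V) = (-79 + (-18 + 6*d))*(110 - 75) = (-97 + 6*d)*35 = -3395 + 210*d)
-24220/M - 34923/E(83, -27) = -24220/(-16063/45516) - 34923/(-3395 + 210*83) = -24220*(-45516/16063) - 34923/(-3395 + 17430) = 1102397520/16063 - 34923/14035 = 1102397520/16063 - 34923*1/14035 = 1102397520/16063 - 4989/2005 = 2210226889293/32206315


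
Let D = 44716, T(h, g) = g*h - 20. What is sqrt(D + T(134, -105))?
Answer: sqrt(30626) ≈ 175.00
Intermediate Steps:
T(h, g) = -20 + g*h
sqrt(D + T(134, -105)) = sqrt(44716 + (-20 - 105*134)) = sqrt(44716 + (-20 - 14070)) = sqrt(44716 - 14090) = sqrt(30626)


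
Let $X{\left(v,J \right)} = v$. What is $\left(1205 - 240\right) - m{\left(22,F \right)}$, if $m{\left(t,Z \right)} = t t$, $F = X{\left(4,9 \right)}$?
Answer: $481$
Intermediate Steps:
$F = 4$
$m{\left(t,Z \right)} = t^{2}$
$\left(1205 - 240\right) - m{\left(22,F \right)} = \left(1205 - 240\right) - 22^{2} = 965 - 484 = 481$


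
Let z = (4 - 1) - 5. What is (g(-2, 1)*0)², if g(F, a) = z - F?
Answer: 0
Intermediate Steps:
z = -2 (z = 3 - 5 = -2)
g(F, a) = -2 - F
(g(-2, 1)*0)² = ((-2 - 1*(-2))*0)² = ((-2 + 2)*0)² = (0*0)² = 0² = 0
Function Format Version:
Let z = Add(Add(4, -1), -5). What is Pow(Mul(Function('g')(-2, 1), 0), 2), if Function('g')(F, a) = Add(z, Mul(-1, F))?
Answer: 0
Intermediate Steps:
z = -2 (z = Add(3, -5) = -2)
Function('g')(F, a) = Add(-2, Mul(-1, F))
Pow(Mul(Function('g')(-2, 1), 0), 2) = Pow(Mul(Add(-2, Mul(-1, -2)), 0), 2) = Pow(Mul(Add(-2, 2), 0), 2) = Pow(Mul(0, 0), 2) = Pow(0, 2) = 0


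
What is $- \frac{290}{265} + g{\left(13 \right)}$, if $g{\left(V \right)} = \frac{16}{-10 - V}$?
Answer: $- \frac{2182}{1219} \approx -1.79$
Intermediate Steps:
$- \frac{290}{265} + g{\left(13 \right)} = - \frac{290}{265} - \frac{16}{10 + 13} = \left(-290\right) \frac{1}{265} - \frac{16}{23} = - \frac{58}{53} - \frac{16}{23} = - \frac{2182}{1219}$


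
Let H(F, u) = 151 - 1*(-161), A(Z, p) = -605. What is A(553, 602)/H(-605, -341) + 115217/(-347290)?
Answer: -123029077/54177240 ≈ -2.2709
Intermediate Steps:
H(F, u) = 312 (H(F, u) = 151 + 161 = 312)
A(553, 602)/H(-605, -341) + 115217/(-347290) = -605/312 + 115217/(-347290) = -605*1/312 + 115217*(-1/347290) = -605/312 - 115217/347290 = -123029077/54177240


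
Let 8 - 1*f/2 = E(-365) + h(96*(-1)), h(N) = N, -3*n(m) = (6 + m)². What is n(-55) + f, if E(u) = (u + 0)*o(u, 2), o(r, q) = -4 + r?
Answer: -809887/3 ≈ -2.6996e+5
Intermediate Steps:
E(u) = u*(-4 + u) (E(u) = (u + 0)*(-4 + u) = u*(-4 + u))
n(m) = -(6 + m)²/3
f = -269162 (f = 16 - 2*(-365*(-4 - 365) + 96*(-1)) = 16 - 2*(-365*(-369) - 96) = 16 - 2*(134685 - 96) = 16 - 2*134589 = 16 - 269178 = -269162)
n(-55) + f = -(6 - 55)²/3 - 269162 = -⅓*(-49)² - 269162 = -⅓*2401 - 269162 = -2401/3 - 269162 = -809887/3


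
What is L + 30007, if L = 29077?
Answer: 59084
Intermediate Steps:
L + 30007 = 29077 + 30007 = 59084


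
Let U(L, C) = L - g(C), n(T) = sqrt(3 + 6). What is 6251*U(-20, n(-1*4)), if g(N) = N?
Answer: -143773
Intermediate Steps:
n(T) = 3 (n(T) = sqrt(9) = 3)
U(L, C) = L - C
6251*U(-20, n(-1*4)) = 6251*(-20 - 1*3) = 6251*(-20 - 3) = 6251*(-23) = -143773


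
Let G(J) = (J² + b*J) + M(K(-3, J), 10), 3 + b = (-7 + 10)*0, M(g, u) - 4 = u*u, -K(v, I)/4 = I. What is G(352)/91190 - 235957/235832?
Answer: 3739548617/10752760040 ≈ 0.34778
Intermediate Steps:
K(v, I) = -4*I
M(g, u) = 4 + u² (M(g, u) = 4 + u*u = 4 + u²)
b = -3 (b = -3 + (-7 + 10)*0 = -3 + 3*0 = -3 + 0 = -3)
G(J) = 104 + J² - 3*J (G(J) = (J² - 3*J) + (4 + 10²) = (J² - 3*J) + (4 + 100) = (J² - 3*J) + 104 = 104 + J² - 3*J)
G(352)/91190 - 235957/235832 = (104 + 352² - 3*352)/91190 - 235957/235832 = (104 + 123904 - 1056)*(1/91190) - 235957*1/235832 = 122952*(1/91190) - 235957/235832 = 61476/45595 - 235957/235832 = 3739548617/10752760040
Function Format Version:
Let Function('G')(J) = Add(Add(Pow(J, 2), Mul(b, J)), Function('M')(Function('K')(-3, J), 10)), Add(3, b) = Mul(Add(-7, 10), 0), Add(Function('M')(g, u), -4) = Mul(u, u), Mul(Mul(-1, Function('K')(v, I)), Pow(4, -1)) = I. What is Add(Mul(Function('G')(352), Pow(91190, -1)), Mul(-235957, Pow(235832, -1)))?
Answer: Rational(3739548617, 10752760040) ≈ 0.34778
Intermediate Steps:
Function('K')(v, I) = Mul(-4, I)
Function('M')(g, u) = Add(4, Pow(u, 2)) (Function('M')(g, u) = Add(4, Mul(u, u)) = Add(4, Pow(u, 2)))
b = -3 (b = Add(-3, Mul(Add(-7, 10), 0)) = Add(-3, Mul(3, 0)) = Add(-3, 0) = -3)
Function('G')(J) = Add(104, Pow(J, 2), Mul(-3, J)) (Function('G')(J) = Add(Add(Pow(J, 2), Mul(-3, J)), Add(4, Pow(10, 2))) = Add(Add(Pow(J, 2), Mul(-3, J)), Add(4, 100)) = Add(Add(Pow(J, 2), Mul(-3, J)), 104) = Add(104, Pow(J, 2), Mul(-3, J)))
Add(Mul(Function('G')(352), Pow(91190, -1)), Mul(-235957, Pow(235832, -1))) = Add(Mul(Add(104, Pow(352, 2), Mul(-3, 352)), Pow(91190, -1)), Mul(-235957, Pow(235832, -1))) = Add(Mul(Add(104, 123904, -1056), Rational(1, 91190)), Mul(-235957, Rational(1, 235832))) = Add(Mul(122952, Rational(1, 91190)), Rational(-235957, 235832)) = Add(Rational(61476, 45595), Rational(-235957, 235832)) = Rational(3739548617, 10752760040)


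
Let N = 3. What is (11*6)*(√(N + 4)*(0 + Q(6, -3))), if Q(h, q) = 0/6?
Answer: 0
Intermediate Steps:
Q(h, q) = 0 (Q(h, q) = 0*(⅙) = 0)
(11*6)*(√(N + 4)*(0 + Q(6, -3))) = (11*6)*(√(3 + 4)*(0 + 0)) = 66*(√7*0) = 66*0 = 0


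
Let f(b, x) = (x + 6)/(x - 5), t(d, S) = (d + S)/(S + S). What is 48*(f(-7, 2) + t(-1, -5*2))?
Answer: -508/5 ≈ -101.60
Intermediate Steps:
t(d, S) = (S + d)/(2*S) (t(d, S) = (S + d)/((2*S)) = (S + d)*(1/(2*S)) = (S + d)/(2*S))
f(b, x) = (6 + x)/(-5 + x)
48*(f(-7, 2) + t(-1, -5*2)) = 48*((6 + 2)/(-5 + 2) + (-5*2 - 1)/(2*((-5*2)))) = 48*(8/(-3) + (1/2)*(-10 - 1)/(-10)) = 48*(-1/3*8 + (1/2)*(-1/10)*(-11)) = 48*(-8/3 + 11/20) = 48*(-127/60) = -508/5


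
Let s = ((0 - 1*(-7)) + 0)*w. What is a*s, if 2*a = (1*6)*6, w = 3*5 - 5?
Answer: 1260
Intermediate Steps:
w = 10 (w = 15 - 5 = 10)
a = 18 (a = ((1*6)*6)/2 = (6*6)/2 = (1/2)*36 = 18)
s = 70 (s = ((0 - 1*(-7)) + 0)*10 = ((0 + 7) + 0)*10 = (7 + 0)*10 = 7*10 = 70)
a*s = 18*70 = 1260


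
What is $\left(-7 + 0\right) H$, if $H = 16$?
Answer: $-112$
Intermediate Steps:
$\left(-7 + 0\right) H = \left(-7 + 0\right) 16 = \left(-7\right) 16 = -112$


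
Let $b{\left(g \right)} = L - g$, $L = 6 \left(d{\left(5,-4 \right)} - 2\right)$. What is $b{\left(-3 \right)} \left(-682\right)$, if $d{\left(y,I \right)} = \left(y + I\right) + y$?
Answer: $-18414$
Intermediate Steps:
$d{\left(y,I \right)} = I + 2 y$ ($d{\left(y,I \right)} = \left(I + y\right) + y = I + 2 y$)
$L = 24$ ($L = 6 \left(\left(-4 + 2 \cdot 5\right) - 2\right) = 6 \left(\left(-4 + 10\right) - 2\right) = 6 \left(6 - 2\right) = 6 \cdot 4 = 24$)
$b{\left(g \right)} = 24 - g$
$b{\left(-3 \right)} \left(-682\right) = \left(24 - -3\right) \left(-682\right) = \left(24 + 3\right) \left(-682\right) = 27 \left(-682\right) = -18414$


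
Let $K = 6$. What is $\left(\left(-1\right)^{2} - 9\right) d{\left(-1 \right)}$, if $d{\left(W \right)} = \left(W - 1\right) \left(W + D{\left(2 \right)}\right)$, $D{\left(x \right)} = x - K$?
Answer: $-80$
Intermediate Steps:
$D{\left(x \right)} = -6 + x$ ($D{\left(x \right)} = x - 6 = -6 + x$)
$d{\left(W \right)} = \left(-1 + W\right) \left(-4 + W\right)$ ($d{\left(W \right)} = \left(W - 1\right) \left(W + \left(-6 + 2\right)\right) = \left(-1 + W\right) \left(W - 4\right) = \left(-1 + W\right) \left(-4 + W\right)$)
$\left(\left(-1\right)^{2} - 9\right) d{\left(-1 \right)} = \left(\left(-1\right)^{2} - 9\right) \left(4 + \left(-1\right)^{2} - -5\right) = \left(1 - 9\right) \left(4 + 1 + 5\right) = \left(-8\right) 10 = -80$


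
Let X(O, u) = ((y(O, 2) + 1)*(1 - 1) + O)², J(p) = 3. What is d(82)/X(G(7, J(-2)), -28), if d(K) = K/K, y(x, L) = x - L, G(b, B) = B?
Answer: ⅑ ≈ 0.11111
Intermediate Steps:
X(O, u) = O² (X(O, u) = (((O - 1*2) + 1)*(1 - 1) + O)² = (((O - 2) + 1)*0 + O)² = (((-2 + O) + 1)*0 + O)² = ((-1 + O)*0 + O)² = (0 + O)² = O²)
d(K) = 1
d(82)/X(G(7, J(-2)), -28) = 1/3² = 1/9 = 1*(⅑) = ⅑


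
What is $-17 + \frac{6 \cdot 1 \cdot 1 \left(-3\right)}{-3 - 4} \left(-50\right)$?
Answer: $- \frac{1019}{7} \approx -145.57$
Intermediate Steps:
$-17 + \frac{6 \cdot 1 \cdot 1 \left(-3\right)}{-3 - 4} \left(-50\right) = -17 + \frac{6 \cdot 1 \left(-3\right)}{-7} \left(-50\right) = -17 + 6 \left(-3\right) \left(- \frac{1}{7}\right) \left(-50\right) = -17 + \left(-18\right) \left(- \frac{1}{7}\right) \left(-50\right) = -17 + \frac{18}{7} \left(-50\right) = -17 - \frac{900}{7} = - \frac{1019}{7}$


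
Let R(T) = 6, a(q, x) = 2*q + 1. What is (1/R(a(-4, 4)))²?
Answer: 1/36 ≈ 0.027778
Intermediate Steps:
a(q, x) = 1 + 2*q
(1/R(a(-4, 4)))² = (1/6)² = (⅙)² = 1/36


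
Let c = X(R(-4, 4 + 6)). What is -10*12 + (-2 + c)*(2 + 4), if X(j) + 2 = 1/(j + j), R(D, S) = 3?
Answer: -143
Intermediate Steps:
X(j) = -2 + 1/(2*j) (X(j) = -2 + 1/(j + j) = -2 + 1/(2*j))
c = -11/6 (c = -2 + (1/2)/3 = -2 + (1/2)*(1/3) = -2 + 1/6 = -11/6 ≈ -1.8333)
-10*12 + (-2 + c)*(2 + 4) = -10*12 + (-2 - 11/6)*(2 + 4) = -120 - 23/6*6 = -120 - 23 = -143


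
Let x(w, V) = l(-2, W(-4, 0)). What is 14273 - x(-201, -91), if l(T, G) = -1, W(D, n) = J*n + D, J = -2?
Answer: 14274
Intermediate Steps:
W(D, n) = D - 2*n (W(D, n) = -2*n + D = D - 2*n)
x(w, V) = -1
14273 - x(-201, -91) = 14273 - 1*(-1) = 14273 + 1 = 14274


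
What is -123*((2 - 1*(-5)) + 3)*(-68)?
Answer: 83640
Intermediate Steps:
-123*((2 - 1*(-5)) + 3)*(-68) = -123*((2 + 5) + 3)*(-68) = -123*(7 + 3)*(-68) = -123*10*(-68) = -41*30*(-68) = -1230*(-68) = 83640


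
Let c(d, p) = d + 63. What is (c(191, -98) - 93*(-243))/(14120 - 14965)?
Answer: -22853/845 ≈ -27.045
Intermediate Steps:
c(d, p) = 63 + d
(c(191, -98) - 93*(-243))/(14120 - 14965) = ((63 + 191) - 93*(-243))/(14120 - 14965) = (254 + 22599)/(-845) = 22853*(-1/845) = -22853/845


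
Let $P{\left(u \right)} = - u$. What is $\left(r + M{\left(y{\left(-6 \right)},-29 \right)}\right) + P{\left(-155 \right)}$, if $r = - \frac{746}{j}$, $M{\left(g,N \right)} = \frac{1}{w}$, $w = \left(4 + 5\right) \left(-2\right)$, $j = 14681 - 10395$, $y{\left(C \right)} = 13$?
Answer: $\frac{5970113}{38574} \approx 154.77$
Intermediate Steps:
$j = 4286$
$w = -18$ ($w = 9 \left(-2\right) = -18$)
$M{\left(g,N \right)} = - \frac{1}{18}$ ($M{\left(g,N \right)} = \frac{1}{-18} = - \frac{1}{18}$)
$r = - \frac{373}{2143}$ ($r = - \frac{746}{4286} = \left(-746\right) \frac{1}{4286} = - \frac{373}{2143} \approx -0.17406$)
$\left(r + M{\left(y{\left(-6 \right)},-29 \right)}\right) + P{\left(-155 \right)} = \left(- \frac{373}{2143} - \frac{1}{18}\right) - -155 = - \frac{8857}{38574} + 155 = \frac{5970113}{38574}$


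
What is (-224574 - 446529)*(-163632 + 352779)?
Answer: -126937119141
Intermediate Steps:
(-224574 - 446529)*(-163632 + 352779) = -671103*189147 = -126937119141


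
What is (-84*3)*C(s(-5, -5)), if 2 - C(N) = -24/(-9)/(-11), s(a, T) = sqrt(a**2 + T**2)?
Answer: -6216/11 ≈ -565.09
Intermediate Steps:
s(a, T) = sqrt(T**2 + a**2)
C(N) = 74/33 (C(N) = 2 - (-24/(-9))/(-11) = 2 - (-24*(-1/9))*(-1)/11 = 2 - 8*(-1)/(3*11) = 2 - 1*(-8/33) = 2 + 8/33 = 74/33)
(-84*3)*C(s(-5, -5)) = -84*3*(74/33) = -252*74/33 = -6216/11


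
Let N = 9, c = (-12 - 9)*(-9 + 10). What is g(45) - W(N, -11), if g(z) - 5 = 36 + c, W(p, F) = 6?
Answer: 14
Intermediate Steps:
c = -21 (c = -21*1 = -21)
g(z) = 20 (g(z) = 5 + (36 - 21) = 5 + 15 = 20)
g(45) - W(N, -11) = 20 - 1*6 = 20 - 6 = 14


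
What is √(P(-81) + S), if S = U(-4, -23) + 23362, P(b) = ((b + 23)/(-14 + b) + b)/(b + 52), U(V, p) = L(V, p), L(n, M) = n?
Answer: √177308843885/2755 ≈ 152.84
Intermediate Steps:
U(V, p) = V
P(b) = (b + (23 + b)/(-14 + b))/(52 + b) (P(b) = ((23 + b)/(-14 + b) + b)/(52 + b) = (b + (23 + b)/(-14 + b))/(52 + b))
S = 23358 (S = -4 + 23362 = 23358)
√(P(-81) + S) = √((23 + (-81)² - 13*(-81))/(-728 + (-81)² + 38*(-81)) + 23358) = √((23 + 6561 + 1053)/(-728 + 6561 - 3078) + 23358) = √(7637/2755 + 23358) = √(64358927/2755) = √177308843885/2755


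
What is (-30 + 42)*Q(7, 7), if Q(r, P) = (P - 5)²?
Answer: 48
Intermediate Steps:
Q(r, P) = (-5 + P)²
(-30 + 42)*Q(7, 7) = (-30 + 42)*(-5 + 7)² = 12*2² = 12*4 = 48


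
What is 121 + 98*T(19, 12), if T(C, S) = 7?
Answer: 807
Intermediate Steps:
121 + 98*T(19, 12) = 121 + 98*7 = 121 + 686 = 807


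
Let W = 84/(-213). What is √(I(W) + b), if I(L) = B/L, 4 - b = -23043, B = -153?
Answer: √4593253/14 ≈ 153.08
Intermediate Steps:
b = 23047 (b = 4 - 1*(-23043) = 4 + 23043 = 23047)
W = -28/71 (W = 84*(-1/213) = -28/71 ≈ -0.39437)
I(L) = -153/L
√(I(W) + b) = √(-153/(-28/71) + 23047) = √(-153*(-71/28) + 23047) = √(10863/28 + 23047) = √(656179/28) = √4593253/14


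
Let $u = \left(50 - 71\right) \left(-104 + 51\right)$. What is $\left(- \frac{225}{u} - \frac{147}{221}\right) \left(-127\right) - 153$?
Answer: $- \frac{3513399}{81991} \approx -42.851$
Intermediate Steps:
$u = 1113$ ($u = \left(-21\right) \left(-53\right) = 1113$)
$\left(- \frac{225}{u} - \frac{147}{221}\right) \left(-127\right) - 153 = \left(- \frac{225}{1113} - \frac{147}{221}\right) \left(-127\right) - 153 = \left(\left(-225\right) \frac{1}{1113} - \frac{147}{221}\right) \left(-127\right) - 153 = \left(- \frac{75}{371} - \frac{147}{221}\right) \left(-127\right) - 153 = \left(- \frac{71112}{81991}\right) \left(-127\right) - 153 = \frac{9031224}{81991} - 153 = - \frac{3513399}{81991}$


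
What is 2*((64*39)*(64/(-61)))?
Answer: -319488/61 ≈ -5237.5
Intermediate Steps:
2*((64*39)*(64/(-61))) = 2*(2496*(64*(-1/61))) = 2*(2496*(-64/61)) = 2*(-159744/61) = -319488/61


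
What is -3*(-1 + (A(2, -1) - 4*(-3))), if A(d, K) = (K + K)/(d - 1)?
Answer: -27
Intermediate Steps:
A(d, K) = 2*K/(-1 + d) (A(d, K) = (2*K)/(-1 + d) = 2*K/(-1 + d))
-3*(-1 + (A(2, -1) - 4*(-3))) = -3*(-1 + (2*(-1)/(-1 + 2) - 4*(-3))) = -3*(-1 + (2*(-1)/1 + 12)) = -3*(-1 + (2*(-1)*1 + 12)) = -3*(-1 + (-2 + 12)) = -3*(-1 + 10) = -3*9 = -27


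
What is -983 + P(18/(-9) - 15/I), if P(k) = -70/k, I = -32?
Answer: -6561/7 ≈ -937.29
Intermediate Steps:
-983 + P(18/(-9) - 15/I) = -983 - 70/(18/(-9) - 15/(-32)) = -983 - 70/(18*(-⅑) - 15*(-1/32)) = -983 - 70/(-2 + 15/32) = -983 - 70/(-49/32) = -983 - 70*(-32/49) = -983 + 320/7 = -6561/7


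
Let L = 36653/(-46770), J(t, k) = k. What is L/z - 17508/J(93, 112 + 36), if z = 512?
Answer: -104814048641/886010880 ≈ -118.30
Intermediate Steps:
L = -36653/46770 (L = 36653*(-1/46770) = -36653/46770 ≈ -0.78369)
L/z - 17508/J(93, 112 + 36) = -36653/46770/512 - 17508/(112 + 36) = -36653/46770*1/512 - 17508/148 = -36653/23946240 - 17508*1/148 = -36653/23946240 - 4377/37 = -104814048641/886010880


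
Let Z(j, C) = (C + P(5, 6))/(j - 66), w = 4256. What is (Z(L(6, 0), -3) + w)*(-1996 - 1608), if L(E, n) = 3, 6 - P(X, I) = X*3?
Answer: -322125520/21 ≈ -1.5339e+7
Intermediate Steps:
P(X, I) = 6 - 3*X (P(X, I) = 6 - X*3 = 6 - 3*X)
Z(j, C) = (-9 + C)/(-66 + j) (Z(j, C) = (C + (6 - 3*5))/(j - 66) = (C + (6 - 15))/(-66 + j) = (C - 9)/(-66 + j) = (-9 + C)/(-66 + j))
(Z(L(6, 0), -3) + w)*(-1996 - 1608) = ((-9 - 3)/(-66 + 3) + 4256)*(-1996 - 1608) = (-12/(-63) + 4256)*(-3604) = (-1/63*(-12) + 4256)*(-3604) = (4/21 + 4256)*(-3604) = (89380/21)*(-3604) = -322125520/21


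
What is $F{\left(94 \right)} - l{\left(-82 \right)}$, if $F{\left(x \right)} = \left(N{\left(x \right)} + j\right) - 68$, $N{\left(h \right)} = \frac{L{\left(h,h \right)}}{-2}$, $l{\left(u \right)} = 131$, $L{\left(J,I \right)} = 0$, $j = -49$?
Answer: $-248$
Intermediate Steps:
$N{\left(h \right)} = 0$ ($N{\left(h \right)} = \frac{0}{-2} = 0 \left(- \frac{1}{2}\right) = 0$)
$F{\left(x \right)} = -117$ ($F{\left(x \right)} = \left(0 - 49\right) - 68 = -49 - 68 = -117$)
$F{\left(94 \right)} - l{\left(-82 \right)} = -117 - 131 = -248$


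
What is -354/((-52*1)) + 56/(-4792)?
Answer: 105841/15574 ≈ 6.7960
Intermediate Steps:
-354/((-52*1)) + 56/(-4792) = -354/(-52) + 56*(-1/4792) = -354*(-1/52) - 7/599 = 177/26 - 7/599 = 105841/15574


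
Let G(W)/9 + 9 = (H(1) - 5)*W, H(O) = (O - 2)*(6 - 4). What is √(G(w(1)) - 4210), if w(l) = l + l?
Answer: I*√4417 ≈ 66.461*I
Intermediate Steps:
H(O) = -4 + 2*O (H(O) = (-2 + O)*2 = -4 + 2*O)
w(l) = 2*l
G(W) = -81 - 63*W (G(W) = -81 + 9*(((-4 + 2*1) - 5)*W) = -81 + 9*(((-4 + 2) - 5)*W) = -81 + 9*((-2 - 5)*W) = -81 + 9*(-7*W) = -81 - 63*W)
√(G(w(1)) - 4210) = √((-81 - 126) - 4210) = √(-207 - 4210) = √(-4417) = I*√4417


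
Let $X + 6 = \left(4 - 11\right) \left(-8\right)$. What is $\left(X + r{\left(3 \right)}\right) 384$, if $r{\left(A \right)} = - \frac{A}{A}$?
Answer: $18816$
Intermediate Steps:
$r{\left(A \right)} = -1$ ($r{\left(A \right)} = \left(-1\right) 1 = -1$)
$X = 50$ ($X = -6 + \left(4 - 11\right) \left(-8\right) = -6 - -56 = -6 + 56 = 50$)
$\left(X + r{\left(3 \right)}\right) 384 = \left(50 - 1\right) 384 = 49 \cdot 384 = 18816$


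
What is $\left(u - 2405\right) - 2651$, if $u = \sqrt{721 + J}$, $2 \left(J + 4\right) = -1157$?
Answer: $-5056 + \frac{\sqrt{554}}{2} \approx -5044.2$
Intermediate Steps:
$J = - \frac{1165}{2}$ ($J = -4 + \frac{1}{2} \left(-1157\right) = -4 - \frac{1157}{2} = - \frac{1165}{2} \approx -582.5$)
$u = \frac{\sqrt{554}}{2}$ ($u = \sqrt{721 - \frac{1165}{2}} = \sqrt{\frac{277}{2}} = \frac{\sqrt{554}}{2} \approx 11.769$)
$\left(u - 2405\right) - 2651 = \left(\frac{\sqrt{554}}{2} - 2405\right) - 2651 = \left(-2405 + \frac{\sqrt{554}}{2}\right) - 2651 = -5056 + \frac{\sqrt{554}}{2}$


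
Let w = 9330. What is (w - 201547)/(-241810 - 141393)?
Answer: 192217/383203 ≈ 0.50161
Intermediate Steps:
(w - 201547)/(-241810 - 141393) = (9330 - 201547)/(-241810 - 141393) = -192217/(-383203) = -192217*(-1/383203) = 192217/383203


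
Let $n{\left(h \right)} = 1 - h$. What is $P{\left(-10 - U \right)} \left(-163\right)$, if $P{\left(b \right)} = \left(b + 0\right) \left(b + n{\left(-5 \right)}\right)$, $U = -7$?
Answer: $1467$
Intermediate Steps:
$P{\left(b \right)} = b \left(6 + b\right)$ ($P{\left(b \right)} = \left(b + 0\right) \left(b + \left(1 - -5\right)\right) = b \left(b + \left(1 + 5\right)\right) = b \left(b + 6\right) = b \left(6 + b\right)$)
$P{\left(-10 - U \right)} \left(-163\right) = \left(-10 - -7\right) \left(6 - 3\right) \left(-163\right) = \left(-10 + 7\right) \left(6 + \left(-10 + 7\right)\right) \left(-163\right) = - 3 \left(6 - 3\right) \left(-163\right) = \left(-3\right) 3 \left(-163\right) = \left(-9\right) \left(-163\right) = 1467$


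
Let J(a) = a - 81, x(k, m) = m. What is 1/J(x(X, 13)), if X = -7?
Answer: -1/68 ≈ -0.014706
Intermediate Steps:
J(a) = -81 + a
1/J(x(X, 13)) = 1/(-81 + 13) = 1/(-68) = -1/68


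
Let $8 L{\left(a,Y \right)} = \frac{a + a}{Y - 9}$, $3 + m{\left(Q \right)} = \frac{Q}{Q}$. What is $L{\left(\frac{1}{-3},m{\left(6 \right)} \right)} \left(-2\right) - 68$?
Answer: $- \frac{4489}{66} \approx -68.015$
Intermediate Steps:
$m{\left(Q \right)} = -2$ ($m{\left(Q \right)} = -3 + \frac{Q}{Q} = -3 + 1 = -2$)
$L{\left(a,Y \right)} = \frac{a}{4 \left(-9 + Y\right)}$ ($L{\left(a,Y \right)} = \frac{\left(a + a\right) \frac{1}{Y - 9}}{8} = \frac{2 a \frac{1}{-9 + Y}}{8} = \frac{a}{4 \left(-9 + Y\right)}$)
$L{\left(\frac{1}{-3},m{\left(6 \right)} \right)} \left(-2\right) - 68 = \frac{1}{4 \left(-3\right) \left(-9 - 2\right)} \left(-2\right) - 68 = \frac{1}{4} \left(- \frac{1}{3}\right) \frac{1}{-11} \left(-2\right) - 68 = \frac{1}{4} \left(- \frac{1}{3}\right) \left(- \frac{1}{11}\right) \left(-2\right) - 68 = \frac{1}{132} \left(-2\right) - 68 = - \frac{1}{66} - 68 = - \frac{4489}{66}$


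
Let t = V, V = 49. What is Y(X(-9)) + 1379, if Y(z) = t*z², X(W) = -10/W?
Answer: 116599/81 ≈ 1439.5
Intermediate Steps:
t = 49
Y(z) = 49*z²
Y(X(-9)) + 1379 = 49*(-10/(-9))² + 1379 = 49*(-10*(-⅑))² + 1379 = 49*(10/9)² + 1379 = 49*(100/81) + 1379 = 4900/81 + 1379 = 116599/81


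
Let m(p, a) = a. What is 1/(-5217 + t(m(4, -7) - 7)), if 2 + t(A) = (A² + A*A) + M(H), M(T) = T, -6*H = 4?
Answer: -3/14483 ≈ -0.00020714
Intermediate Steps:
H = -⅔ (H = -⅙*4 = -⅔ ≈ -0.66667)
t(A) = -8/3 + 2*A² (t(A) = -2 + ((A² + A*A) - ⅔) = -2 + ((A² + A²) - ⅔) = -2 + (2*A² - ⅔) = -2 + (-⅔ + 2*A²) = -8/3 + 2*A²)
1/(-5217 + t(m(4, -7) - 7)) = 1/(-5217 + (-8/3 + 2*(-7 - 7)²)) = 1/(-5217 + (-8/3 + 2*(-14)²)) = 1/(-5217 + (-8/3 + 2*196)) = 1/(-5217 + (-8/3 + 392)) = 1/(-5217 + 1168/3) = 1/(-14483/3) = -3/14483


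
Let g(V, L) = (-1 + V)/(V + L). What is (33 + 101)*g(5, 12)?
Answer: 536/17 ≈ 31.529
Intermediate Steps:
g(V, L) = (-1 + V)/(L + V)
(33 + 101)*g(5, 12) = (33 + 101)*((-1 + 5)/(12 + 5)) = 134*(4/17) = 536/17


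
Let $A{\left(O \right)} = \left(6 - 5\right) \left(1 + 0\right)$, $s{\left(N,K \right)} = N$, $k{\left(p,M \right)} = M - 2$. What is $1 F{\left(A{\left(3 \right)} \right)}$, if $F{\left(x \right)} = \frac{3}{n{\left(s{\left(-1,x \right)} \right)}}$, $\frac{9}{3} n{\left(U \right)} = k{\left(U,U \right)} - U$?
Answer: $- \frac{9}{2} \approx -4.5$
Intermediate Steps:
$k{\left(p,M \right)} = -2 + M$
$n{\left(U \right)} = - \frac{2}{3}$ ($n{\left(U \right)} = \frac{\left(-2 + U\right) - U}{3} = \frac{1}{3} \left(-2\right) = - \frac{2}{3}$)
$A{\left(O \right)} = 1$ ($A{\left(O \right)} = 1 \cdot 1 = 1$)
$F{\left(x \right)} = - \frac{9}{2}$ ($F{\left(x \right)} = \frac{3}{- \frac{2}{3}} = 3 \left(- \frac{3}{2}\right) = - \frac{9}{2}$)
$1 F{\left(A{\left(3 \right)} \right)} = 1 \left(- \frac{9}{2}\right) = - \frac{9}{2}$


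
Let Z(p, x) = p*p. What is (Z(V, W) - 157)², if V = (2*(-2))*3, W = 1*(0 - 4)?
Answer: 169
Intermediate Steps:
W = -4 (W = 1*(-4) = -4)
V = -12 (V = -4*3 = -12)
Z(p, x) = p²
(Z(V, W) - 157)² = ((-12)² - 157)² = (144 - 157)² = (-13)² = 169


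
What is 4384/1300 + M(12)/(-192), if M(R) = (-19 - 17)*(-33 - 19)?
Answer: -8291/1300 ≈ -6.3777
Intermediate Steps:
M(R) = 1872 (M(R) = -36*(-52) = 1872)
4384/1300 + M(12)/(-192) = 4384/1300 + 1872/(-192) = 4384*(1/1300) + 1872*(-1/192) = 1096/325 - 39/4 = -8291/1300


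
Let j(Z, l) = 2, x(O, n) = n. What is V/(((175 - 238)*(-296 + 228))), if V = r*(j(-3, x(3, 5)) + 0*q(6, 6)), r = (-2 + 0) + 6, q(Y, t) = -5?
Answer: 2/1071 ≈ 0.0018674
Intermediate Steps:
r = 4 (r = -2 + 6 = 4)
V = 8 (V = 4*(2 + 0*(-5)) = 4*(2 + 0) = 4*2 = 8)
V/(((175 - 238)*(-296 + 228))) = 8/(((175 - 238)*(-296 + 228))) = 8/((-63*(-68))) = 8/4284 = 8*(1/4284) = 2/1071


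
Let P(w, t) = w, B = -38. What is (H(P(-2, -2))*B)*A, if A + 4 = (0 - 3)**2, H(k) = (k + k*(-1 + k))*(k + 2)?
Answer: 0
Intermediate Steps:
H(k) = (2 + k)*(k + k*(-1 + k)) (H(k) = (k + k*(-1 + k))*(2 + k) = (2 + k)*(k + k*(-1 + k)))
A = 5 (A = -4 + (0 - 3)**2 = -4 + (-3)**2 = -4 + 9 = 5)
(H(P(-2, -2))*B)*A = (((-2)**2*(2 - 2))*(-38))*5 = ((4*0)*(-38))*5 = (0*(-38))*5 = 0*5 = 0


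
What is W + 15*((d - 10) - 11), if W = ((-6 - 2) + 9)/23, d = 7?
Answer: -4829/23 ≈ -209.96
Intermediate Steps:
W = 1/23 (W = (-8 + 9)*(1/23) = 1*(1/23) = 1/23 ≈ 0.043478)
W + 15*((d - 10) - 11) = 1/23 + 15*((7 - 10) - 11) = 1/23 + 15*(-3 - 11) = 1/23 + 15*(-14) = 1/23 - 210 = -4829/23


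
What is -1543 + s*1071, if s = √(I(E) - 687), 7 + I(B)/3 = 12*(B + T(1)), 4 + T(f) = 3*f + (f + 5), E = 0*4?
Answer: -1543 + 4284*I*√33 ≈ -1543.0 + 24610.0*I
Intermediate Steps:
E = 0
T(f) = 1 + 4*f (T(f) = -4 + (3*f + (f + 5)) = -4 + (3*f + (5 + f)) = -4 + (5 + 4*f) = 1 + 4*f)
I(B) = 159 + 36*B (I(B) = -21 + 3*(12*(B + (1 + 4*1))) = -21 + 3*(12*(B + (1 + 4))) = -21 + 3*(12*(B + 5)) = -21 + 3*(12*(5 + B)) = -21 + 3*(60 + 12*B) = -21 + (180 + 36*B) = 159 + 36*B)
s = 4*I*√33 (s = √((159 + 36*0) - 687) = √((159 + 0) - 687) = √(159 - 687) = √(-528) = 4*I*√33 ≈ 22.978*I)
-1543 + s*1071 = -1543 + (4*I*√33)*1071 = -1543 + 4284*I*√33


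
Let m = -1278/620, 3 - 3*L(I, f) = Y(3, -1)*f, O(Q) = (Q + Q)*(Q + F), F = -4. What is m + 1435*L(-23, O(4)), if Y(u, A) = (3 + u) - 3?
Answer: 444211/310 ≈ 1432.9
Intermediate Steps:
O(Q) = 2*Q*(-4 + Q) (O(Q) = (Q + Q)*(Q - 4) = (2*Q)*(-4 + Q) = 2*Q*(-4 + Q))
Y(u, A) = u
L(I, f) = 1 - f
m = -639/310 (m = -1278*1/620 = -639/310 ≈ -2.0613)
m + 1435*L(-23, O(4)) = -639/310 + 1435*(1 - 2*4*(-4 + 4)) = -639/310 + 1435*(1 - 2*4*0) = -639/310 + 1435*(1 - 1*0) = -639/310 + 1435*(1 + 0) = -639/310 + 1435*1 = -639/310 + 1435 = 444211/310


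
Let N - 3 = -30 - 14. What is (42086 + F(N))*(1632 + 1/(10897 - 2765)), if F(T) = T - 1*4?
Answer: 557943978425/8132 ≈ 6.8611e+7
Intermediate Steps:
N = -41 (N = 3 + (-30 - 14) = 3 - 44 = -41)
F(T) = -4 + T (F(T) = T - 4 = -4 + T)
(42086 + F(N))*(1632 + 1/(10897 - 2765)) = (42086 + (-4 - 41))*(1632 + 1/(10897 - 2765)) = (42086 - 45)*(1632 + 1/8132) = 42041*(1632 + 1/8132) = 42041*(13271425/8132) = 557943978425/8132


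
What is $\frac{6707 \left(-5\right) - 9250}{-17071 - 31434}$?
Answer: $\frac{8557}{9701} \approx 0.88207$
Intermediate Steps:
$\frac{6707 \left(-5\right) - 9250}{-17071 - 31434} = \frac{-33535 - 9250}{-48505} = \left(-42785\right) \left(- \frac{1}{48505}\right) = \frac{8557}{9701}$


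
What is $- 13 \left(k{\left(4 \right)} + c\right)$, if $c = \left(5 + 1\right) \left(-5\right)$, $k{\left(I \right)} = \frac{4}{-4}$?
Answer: $403$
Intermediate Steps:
$k{\left(I \right)} = -1$ ($k{\left(I \right)} = 4 \left(- \frac{1}{4}\right) = -1$)
$c = -30$ ($c = 6 \left(-5\right) = -30$)
$- 13 \left(k{\left(4 \right)} + c\right) = - 13 \left(-1 - 30\right) = \left(-13\right) \left(-31\right) = 403$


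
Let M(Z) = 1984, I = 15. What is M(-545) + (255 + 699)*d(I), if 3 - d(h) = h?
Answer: -9464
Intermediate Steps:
d(h) = 3 - h
M(-545) + (255 + 699)*d(I) = 1984 + (255 + 699)*(3 - 1*15) = 1984 + 954*(3 - 15) = 1984 + 954*(-12) = 1984 - 11448 = -9464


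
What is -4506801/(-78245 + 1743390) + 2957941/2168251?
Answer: -4846475108606/3610452311395 ≈ -1.3423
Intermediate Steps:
-4506801/(-78245 + 1743390) + 2957941/2168251 = -4506801/1665145 + 2957941*(1/2168251) = -4506801*1/1665145 + 2957941/2168251 = -4506801/1665145 + 2957941/2168251 = -4846475108606/3610452311395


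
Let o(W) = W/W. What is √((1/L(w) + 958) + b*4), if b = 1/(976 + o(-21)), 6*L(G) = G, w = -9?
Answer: 2*√2056064259/2931 ≈ 30.941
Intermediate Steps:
L(G) = G/6
o(W) = 1
b = 1/977 (b = 1/(976 + 1) = 1/977 ≈ 0.0010235)
√((1/L(w) + 958) + b*4) = √((1/((⅙)*(-9)) + 958) + (1/977)*4) = √((1/(-3/2) + 958) + 4/977) = √((-⅔ + 958) + 4/977) = √(2872/3 + 4/977) = √(2805956/2931) = 2*√2056064259/2931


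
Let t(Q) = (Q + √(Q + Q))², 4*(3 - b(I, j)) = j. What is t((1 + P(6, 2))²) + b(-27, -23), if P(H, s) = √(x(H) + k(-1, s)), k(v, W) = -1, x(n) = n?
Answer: 307/4 + 16*√10 + 28*√5 + 32*√2 ≈ 235.21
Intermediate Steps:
b(I, j) = 3 - j/4
P(H, s) = √(-1 + H) (P(H, s) = √(H - 1) = √(-1 + H))
t(Q) = (Q + √2*√Q)² (t(Q) = (Q + √(2*Q))² = (Q + √2*√Q)²)
t((1 + P(6, 2))²) + b(-27, -23) = ((1 + √(-1 + 6))² + √2*√((1 + √(-1 + 6))²))² + (3 - ¼*(-23)) = ((1 + √5)² + √2*√((1 + √5)²))² + (3 + 23/4) = ((1 + √5)² + √2*(1 + √5))² + 35/4 = 35/4 + ((1 + √5)² + √2*(1 + √5))²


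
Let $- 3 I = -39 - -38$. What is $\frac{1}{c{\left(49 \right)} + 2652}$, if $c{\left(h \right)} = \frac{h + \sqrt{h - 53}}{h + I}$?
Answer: $\frac{174508}{462968545} - \frac{8 i}{1388905635} \approx 0.00037693 - 5.7599 \cdot 10^{-9} i$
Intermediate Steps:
$I = \frac{1}{3}$ ($I = - \frac{-39 - -38}{3} = - \frac{-39 + 38}{3} = \left(- \frac{1}{3}\right) \left(-1\right) = \frac{1}{3} \approx 0.33333$)
$c{\left(h \right)} = \frac{h + \sqrt{-53 + h}}{\frac{1}{3} + h}$ ($c{\left(h \right)} = \frac{h + \sqrt{h - 53}}{h + \frac{1}{3}} = \frac{h + \sqrt{-53 + h}}{\frac{1}{3} + h}$)
$\frac{1}{c{\left(49 \right)} + 2652} = \frac{1}{\frac{3 \left(49 + \sqrt{-53 + 49}\right)}{1 + 3 \cdot 49} + 2652} = \frac{1}{\frac{3 \left(49 + \sqrt{-4}\right)}{1 + 147} + 2652} = \frac{1}{\frac{3 \left(49 + 2 i\right)}{148} + 2652} = \frac{1}{3 \cdot \frac{1}{148} \left(49 + 2 i\right) + 2652} = \frac{1}{\left(\frac{147}{148} + \frac{3 i}{74}\right) + 2652} = \frac{1}{\frac{392643}{148} + \frac{3 i}{74}} = \frac{592 \left(\frac{392643}{148} - \frac{3 i}{74}\right)}{4166716905}$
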